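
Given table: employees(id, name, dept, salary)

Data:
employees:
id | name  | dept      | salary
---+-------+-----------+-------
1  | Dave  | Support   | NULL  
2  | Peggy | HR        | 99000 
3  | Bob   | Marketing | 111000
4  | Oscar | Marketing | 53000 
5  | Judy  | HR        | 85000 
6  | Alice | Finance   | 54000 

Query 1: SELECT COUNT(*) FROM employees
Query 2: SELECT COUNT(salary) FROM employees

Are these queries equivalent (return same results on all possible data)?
No, not equivalent

Query 1 returns: [(6,)]
Query 2 returns: [(5,)]

Reason: COUNT(*) includes NULLs, COUNT(column) excludes them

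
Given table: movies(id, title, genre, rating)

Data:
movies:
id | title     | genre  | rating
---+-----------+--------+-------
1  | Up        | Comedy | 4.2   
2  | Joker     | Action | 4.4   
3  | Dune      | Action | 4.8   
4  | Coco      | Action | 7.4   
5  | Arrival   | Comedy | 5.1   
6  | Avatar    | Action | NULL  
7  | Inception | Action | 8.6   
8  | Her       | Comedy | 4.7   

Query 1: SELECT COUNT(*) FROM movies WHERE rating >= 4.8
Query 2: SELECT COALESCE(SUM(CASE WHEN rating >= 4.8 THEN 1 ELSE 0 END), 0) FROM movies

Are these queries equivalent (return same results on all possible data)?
Yes, equivalent

Both queries return: [(4,)]

Reason: COUNT with WHERE vs conditional SUM (COALESCE handles empty-table NULL)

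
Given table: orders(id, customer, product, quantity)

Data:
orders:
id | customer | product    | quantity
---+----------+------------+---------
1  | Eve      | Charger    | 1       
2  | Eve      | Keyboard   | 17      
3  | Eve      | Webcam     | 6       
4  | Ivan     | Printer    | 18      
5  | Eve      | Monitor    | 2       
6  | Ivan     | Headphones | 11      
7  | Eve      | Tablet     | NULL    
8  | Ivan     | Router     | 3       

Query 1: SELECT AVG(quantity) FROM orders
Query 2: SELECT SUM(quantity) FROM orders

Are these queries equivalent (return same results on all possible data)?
No, not equivalent

Query 1 returns: [(8.285714285714286,)]
Query 2 returns: [(58,)]

Reason: AVG vs SUM give different aggregate values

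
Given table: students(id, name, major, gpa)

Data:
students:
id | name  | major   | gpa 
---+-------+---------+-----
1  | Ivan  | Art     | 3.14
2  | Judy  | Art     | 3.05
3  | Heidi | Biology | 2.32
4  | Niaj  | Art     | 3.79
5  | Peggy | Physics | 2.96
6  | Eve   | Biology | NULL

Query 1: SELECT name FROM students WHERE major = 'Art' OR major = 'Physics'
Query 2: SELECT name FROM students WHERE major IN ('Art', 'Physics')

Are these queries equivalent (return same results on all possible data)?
Yes, equivalent

Both queries return: [('Ivan',), ('Judy',), ('Niaj',), ('Peggy',)]

Reason: OR vs IN are equivalent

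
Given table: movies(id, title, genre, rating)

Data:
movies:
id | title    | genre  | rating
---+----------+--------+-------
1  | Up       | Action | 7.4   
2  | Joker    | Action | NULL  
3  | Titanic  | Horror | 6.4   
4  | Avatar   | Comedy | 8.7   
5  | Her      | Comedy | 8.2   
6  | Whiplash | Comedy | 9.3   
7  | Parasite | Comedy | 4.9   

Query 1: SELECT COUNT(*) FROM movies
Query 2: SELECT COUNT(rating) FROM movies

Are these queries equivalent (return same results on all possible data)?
No, not equivalent

Query 1 returns: [(7,)]
Query 2 returns: [(6,)]

Reason: COUNT(*) includes NULLs, COUNT(column) excludes them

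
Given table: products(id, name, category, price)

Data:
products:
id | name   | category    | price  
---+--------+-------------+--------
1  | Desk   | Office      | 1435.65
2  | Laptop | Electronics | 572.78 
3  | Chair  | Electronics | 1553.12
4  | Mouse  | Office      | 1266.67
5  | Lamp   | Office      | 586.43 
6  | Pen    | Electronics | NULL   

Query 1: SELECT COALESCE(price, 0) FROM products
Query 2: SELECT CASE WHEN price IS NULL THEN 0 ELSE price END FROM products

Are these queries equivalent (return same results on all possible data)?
Yes, equivalent

Both queries return: [(0,), (572.78,), (586.43,), (1266.67,), (1435.65,), (1553.12,)]

Reason: COALESCE vs CASE for NULL handling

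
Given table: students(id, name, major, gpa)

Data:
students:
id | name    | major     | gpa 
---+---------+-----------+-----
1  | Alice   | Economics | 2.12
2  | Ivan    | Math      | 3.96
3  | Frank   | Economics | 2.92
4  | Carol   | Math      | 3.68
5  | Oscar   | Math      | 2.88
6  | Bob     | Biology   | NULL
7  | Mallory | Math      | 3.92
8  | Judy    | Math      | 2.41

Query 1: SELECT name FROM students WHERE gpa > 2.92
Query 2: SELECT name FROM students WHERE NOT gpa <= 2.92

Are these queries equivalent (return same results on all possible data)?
Yes, equivalent

Both queries return: [('Carol',), ('Ivan',), ('Mallory',)]

Reason: Both filter gpa > 2.92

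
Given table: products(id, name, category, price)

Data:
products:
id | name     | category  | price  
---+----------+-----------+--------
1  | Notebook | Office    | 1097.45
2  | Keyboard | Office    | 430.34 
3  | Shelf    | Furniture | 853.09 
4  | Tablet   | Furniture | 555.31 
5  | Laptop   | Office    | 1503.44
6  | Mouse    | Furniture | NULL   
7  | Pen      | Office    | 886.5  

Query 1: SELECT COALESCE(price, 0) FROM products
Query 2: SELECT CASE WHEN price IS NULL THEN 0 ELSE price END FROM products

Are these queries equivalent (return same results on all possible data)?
Yes, equivalent

Both queries return: [(0,), (430.34,), (555.31,), (853.09,), (886.5,), (1097.45,), (1503.44,)]

Reason: COALESCE vs CASE for NULL handling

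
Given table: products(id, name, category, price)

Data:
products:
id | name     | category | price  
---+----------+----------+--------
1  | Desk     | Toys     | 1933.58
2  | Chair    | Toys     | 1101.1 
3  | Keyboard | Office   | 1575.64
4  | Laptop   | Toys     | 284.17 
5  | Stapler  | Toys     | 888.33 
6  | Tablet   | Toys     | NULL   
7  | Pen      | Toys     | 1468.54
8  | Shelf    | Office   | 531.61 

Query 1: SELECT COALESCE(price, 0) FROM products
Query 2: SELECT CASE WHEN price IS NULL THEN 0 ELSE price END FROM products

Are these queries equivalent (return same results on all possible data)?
Yes, equivalent

Both queries return: [(0,), (284.17,), (531.61,), (888.33,), (1101.1,), (1468.54,), (1575.64,), (1933.58,)]

Reason: COALESCE vs CASE for NULL handling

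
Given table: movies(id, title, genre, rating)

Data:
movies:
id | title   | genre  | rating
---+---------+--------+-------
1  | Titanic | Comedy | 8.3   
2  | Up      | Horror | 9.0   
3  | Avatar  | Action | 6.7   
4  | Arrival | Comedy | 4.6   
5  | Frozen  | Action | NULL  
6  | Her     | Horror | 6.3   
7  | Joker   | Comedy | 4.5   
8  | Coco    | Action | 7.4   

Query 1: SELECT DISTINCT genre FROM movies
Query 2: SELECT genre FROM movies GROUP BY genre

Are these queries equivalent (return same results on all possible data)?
Yes, equivalent

Both queries return: [('Action',), ('Comedy',), ('Horror',)]

Reason: Both get unique genres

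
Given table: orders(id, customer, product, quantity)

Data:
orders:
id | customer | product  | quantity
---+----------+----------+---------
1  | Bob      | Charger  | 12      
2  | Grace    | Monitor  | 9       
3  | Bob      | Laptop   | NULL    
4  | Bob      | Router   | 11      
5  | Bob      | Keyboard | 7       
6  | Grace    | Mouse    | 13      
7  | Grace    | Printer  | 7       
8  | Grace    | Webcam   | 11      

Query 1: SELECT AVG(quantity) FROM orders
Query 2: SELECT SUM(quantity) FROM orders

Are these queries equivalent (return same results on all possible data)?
No, not equivalent

Query 1 returns: [(10.0,)]
Query 2 returns: [(70,)]

Reason: AVG vs SUM give different aggregate values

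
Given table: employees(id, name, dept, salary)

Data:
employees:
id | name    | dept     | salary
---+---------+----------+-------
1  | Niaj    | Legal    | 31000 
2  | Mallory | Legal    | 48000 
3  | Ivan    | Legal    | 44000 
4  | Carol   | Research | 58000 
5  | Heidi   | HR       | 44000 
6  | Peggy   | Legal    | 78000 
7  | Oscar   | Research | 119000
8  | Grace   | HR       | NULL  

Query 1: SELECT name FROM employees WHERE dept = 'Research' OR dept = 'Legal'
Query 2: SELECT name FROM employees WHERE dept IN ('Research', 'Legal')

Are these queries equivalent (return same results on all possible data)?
Yes, equivalent

Both queries return: [('Carol',), ('Ivan',), ('Mallory',), ('Niaj',), ('Oscar',), ('Peggy',)]

Reason: OR vs IN are equivalent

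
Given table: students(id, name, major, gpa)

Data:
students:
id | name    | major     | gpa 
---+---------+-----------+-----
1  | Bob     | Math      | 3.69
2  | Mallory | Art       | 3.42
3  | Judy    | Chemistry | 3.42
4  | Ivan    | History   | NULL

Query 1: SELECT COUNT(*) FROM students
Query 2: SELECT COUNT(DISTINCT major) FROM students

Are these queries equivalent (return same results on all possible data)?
No, not equivalent

Query 1 returns: [(4,)]
Query 2 returns: [(4,)]

Reason: COUNT(*) counts rows, COUNT(DISTINCT major) counts unique majors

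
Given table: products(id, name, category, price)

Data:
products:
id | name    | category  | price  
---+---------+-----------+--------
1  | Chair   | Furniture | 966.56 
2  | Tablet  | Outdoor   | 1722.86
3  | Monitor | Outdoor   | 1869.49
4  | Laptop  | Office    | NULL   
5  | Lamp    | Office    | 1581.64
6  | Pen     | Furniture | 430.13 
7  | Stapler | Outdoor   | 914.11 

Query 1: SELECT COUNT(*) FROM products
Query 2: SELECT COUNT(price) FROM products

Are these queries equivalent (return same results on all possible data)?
No, not equivalent

Query 1 returns: [(7,)]
Query 2 returns: [(6,)]

Reason: COUNT(*) includes NULLs, COUNT(column) excludes them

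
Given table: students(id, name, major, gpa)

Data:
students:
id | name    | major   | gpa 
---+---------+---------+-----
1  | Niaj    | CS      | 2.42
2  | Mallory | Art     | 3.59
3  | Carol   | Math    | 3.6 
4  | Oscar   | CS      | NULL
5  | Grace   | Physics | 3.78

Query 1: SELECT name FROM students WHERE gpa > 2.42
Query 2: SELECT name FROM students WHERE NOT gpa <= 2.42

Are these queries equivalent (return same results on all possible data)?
Yes, equivalent

Both queries return: [('Carol',), ('Grace',), ('Mallory',)]

Reason: Both filter gpa > 2.42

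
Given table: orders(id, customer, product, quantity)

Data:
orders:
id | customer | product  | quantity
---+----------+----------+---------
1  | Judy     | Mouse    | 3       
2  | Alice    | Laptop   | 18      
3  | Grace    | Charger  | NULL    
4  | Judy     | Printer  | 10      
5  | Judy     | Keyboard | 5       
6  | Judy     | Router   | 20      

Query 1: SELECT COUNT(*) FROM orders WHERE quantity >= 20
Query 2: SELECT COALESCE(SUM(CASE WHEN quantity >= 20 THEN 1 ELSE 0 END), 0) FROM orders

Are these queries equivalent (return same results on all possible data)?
Yes, equivalent

Both queries return: [(1,)]

Reason: COUNT with WHERE vs conditional SUM (COALESCE handles empty-table NULL)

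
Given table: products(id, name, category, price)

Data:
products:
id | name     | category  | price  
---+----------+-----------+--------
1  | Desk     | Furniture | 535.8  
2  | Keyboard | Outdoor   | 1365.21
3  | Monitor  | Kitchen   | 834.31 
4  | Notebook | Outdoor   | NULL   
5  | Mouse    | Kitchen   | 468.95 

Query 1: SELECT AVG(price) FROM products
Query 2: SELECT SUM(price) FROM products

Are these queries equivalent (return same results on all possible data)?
No, not equivalent

Query 1 returns: [(801.0675,)]
Query 2 returns: [(3204.27,)]

Reason: AVG vs SUM give different aggregate values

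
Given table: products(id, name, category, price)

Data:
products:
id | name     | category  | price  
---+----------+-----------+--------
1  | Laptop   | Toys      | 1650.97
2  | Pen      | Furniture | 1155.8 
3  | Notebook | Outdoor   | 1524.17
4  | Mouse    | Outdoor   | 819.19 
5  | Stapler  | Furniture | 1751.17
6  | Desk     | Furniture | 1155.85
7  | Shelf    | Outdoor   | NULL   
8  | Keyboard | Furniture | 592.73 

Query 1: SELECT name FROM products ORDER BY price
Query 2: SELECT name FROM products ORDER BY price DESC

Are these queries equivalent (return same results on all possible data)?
No, not equivalent

Query 1 returns: [('Shelf',), ('Keyboard',), ('Mouse',), ('Pen',), ('Desk',), ('Notebook',), ('Laptop',), ('Stapler',)]
Query 2 returns: [('Stapler',), ('Laptop',), ('Notebook',), ('Desk',), ('Pen',), ('Mouse',), ('Keyboard',), ('Shelf',)]

Reason: ASC vs DESC gives opposite ordering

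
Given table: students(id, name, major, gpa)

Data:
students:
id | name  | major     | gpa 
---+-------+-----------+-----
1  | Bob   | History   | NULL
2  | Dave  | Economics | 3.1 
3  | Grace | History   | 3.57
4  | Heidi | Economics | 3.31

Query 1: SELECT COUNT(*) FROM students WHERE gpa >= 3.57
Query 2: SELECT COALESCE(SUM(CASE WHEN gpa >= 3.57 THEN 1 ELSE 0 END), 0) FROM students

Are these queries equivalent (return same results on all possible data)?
Yes, equivalent

Both queries return: [(1,)]

Reason: COUNT with WHERE vs conditional SUM (COALESCE handles empty-table NULL)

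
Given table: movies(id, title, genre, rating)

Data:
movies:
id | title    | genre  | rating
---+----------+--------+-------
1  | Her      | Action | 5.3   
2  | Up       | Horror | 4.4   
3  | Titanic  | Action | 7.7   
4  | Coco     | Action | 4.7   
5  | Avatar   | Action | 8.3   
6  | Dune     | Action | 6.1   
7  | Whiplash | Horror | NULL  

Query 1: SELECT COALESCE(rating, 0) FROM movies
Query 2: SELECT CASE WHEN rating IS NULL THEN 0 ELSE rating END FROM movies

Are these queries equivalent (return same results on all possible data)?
Yes, equivalent

Both queries return: [(0,), (4.4,), (4.7,), (5.3,), (6.1,), (7.7,), (8.3,)]

Reason: COALESCE vs CASE for NULL handling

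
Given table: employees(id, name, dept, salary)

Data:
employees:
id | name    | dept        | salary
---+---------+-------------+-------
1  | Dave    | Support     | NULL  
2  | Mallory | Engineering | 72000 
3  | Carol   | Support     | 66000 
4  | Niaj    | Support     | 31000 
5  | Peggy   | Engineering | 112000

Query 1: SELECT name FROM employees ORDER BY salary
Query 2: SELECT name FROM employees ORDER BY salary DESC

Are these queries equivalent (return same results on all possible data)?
No, not equivalent

Query 1 returns: [('Dave',), ('Niaj',), ('Carol',), ('Mallory',), ('Peggy',)]
Query 2 returns: [('Peggy',), ('Mallory',), ('Carol',), ('Niaj',), ('Dave',)]

Reason: ASC vs DESC gives opposite ordering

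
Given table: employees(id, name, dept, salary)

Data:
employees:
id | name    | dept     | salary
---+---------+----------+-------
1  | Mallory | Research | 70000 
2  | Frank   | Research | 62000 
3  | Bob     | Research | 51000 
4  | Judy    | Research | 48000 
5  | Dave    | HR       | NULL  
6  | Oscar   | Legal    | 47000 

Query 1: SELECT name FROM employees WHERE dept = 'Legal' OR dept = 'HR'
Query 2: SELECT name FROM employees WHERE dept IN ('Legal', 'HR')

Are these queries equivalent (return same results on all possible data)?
Yes, equivalent

Both queries return: [('Dave',), ('Oscar',)]

Reason: OR vs IN are equivalent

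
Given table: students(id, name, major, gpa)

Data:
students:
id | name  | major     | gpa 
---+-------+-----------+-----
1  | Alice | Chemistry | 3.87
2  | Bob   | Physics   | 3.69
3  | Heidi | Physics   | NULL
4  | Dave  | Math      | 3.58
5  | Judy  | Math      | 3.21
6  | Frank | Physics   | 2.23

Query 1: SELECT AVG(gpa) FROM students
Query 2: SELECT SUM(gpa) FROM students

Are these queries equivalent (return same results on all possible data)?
No, not equivalent

Query 1 returns: [(3.316,)]
Query 2 returns: [(16.58,)]

Reason: AVG vs SUM give different aggregate values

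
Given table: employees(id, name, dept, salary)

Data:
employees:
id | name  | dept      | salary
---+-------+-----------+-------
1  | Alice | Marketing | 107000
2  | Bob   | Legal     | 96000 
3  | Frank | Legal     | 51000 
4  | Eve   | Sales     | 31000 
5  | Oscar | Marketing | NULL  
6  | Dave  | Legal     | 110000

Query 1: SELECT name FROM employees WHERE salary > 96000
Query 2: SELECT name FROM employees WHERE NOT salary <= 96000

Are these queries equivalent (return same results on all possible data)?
Yes, equivalent

Both queries return: [('Alice',), ('Dave',)]

Reason: Both filter salary > 96000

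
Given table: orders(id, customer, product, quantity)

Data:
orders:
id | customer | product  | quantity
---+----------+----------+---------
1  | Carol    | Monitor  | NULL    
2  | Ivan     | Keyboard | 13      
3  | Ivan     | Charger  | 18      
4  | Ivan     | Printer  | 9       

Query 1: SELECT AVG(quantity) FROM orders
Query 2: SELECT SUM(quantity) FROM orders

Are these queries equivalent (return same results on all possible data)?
No, not equivalent

Query 1 returns: [(13.333333333333334,)]
Query 2 returns: [(40,)]

Reason: AVG vs SUM give different aggregate values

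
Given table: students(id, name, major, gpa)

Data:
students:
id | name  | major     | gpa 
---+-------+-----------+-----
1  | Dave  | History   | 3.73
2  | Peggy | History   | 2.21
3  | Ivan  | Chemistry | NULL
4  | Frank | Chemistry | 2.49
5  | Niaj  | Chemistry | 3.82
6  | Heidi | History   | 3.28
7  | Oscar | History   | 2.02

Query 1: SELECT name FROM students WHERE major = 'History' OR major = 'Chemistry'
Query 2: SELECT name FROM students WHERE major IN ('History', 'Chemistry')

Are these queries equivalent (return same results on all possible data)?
Yes, equivalent

Both queries return: [('Dave',), ('Frank',), ('Heidi',), ('Ivan',), ('Niaj',), ('Oscar',), ('Peggy',)]

Reason: OR vs IN are equivalent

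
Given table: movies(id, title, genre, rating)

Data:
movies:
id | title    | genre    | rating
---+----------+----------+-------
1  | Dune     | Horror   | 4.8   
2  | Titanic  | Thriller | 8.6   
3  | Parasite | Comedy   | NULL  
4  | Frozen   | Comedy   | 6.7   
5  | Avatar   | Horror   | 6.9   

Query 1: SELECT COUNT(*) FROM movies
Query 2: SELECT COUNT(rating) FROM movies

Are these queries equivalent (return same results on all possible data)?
No, not equivalent

Query 1 returns: [(5,)]
Query 2 returns: [(4,)]

Reason: COUNT(*) includes NULLs, COUNT(column) excludes them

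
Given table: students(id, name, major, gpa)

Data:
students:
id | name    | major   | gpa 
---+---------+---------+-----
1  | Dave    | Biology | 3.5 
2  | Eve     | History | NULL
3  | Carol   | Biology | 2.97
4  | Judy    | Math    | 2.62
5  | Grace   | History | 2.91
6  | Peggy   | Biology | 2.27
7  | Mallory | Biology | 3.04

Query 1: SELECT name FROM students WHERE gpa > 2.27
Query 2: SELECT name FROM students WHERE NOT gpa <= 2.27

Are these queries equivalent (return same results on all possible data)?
Yes, equivalent

Both queries return: [('Carol',), ('Dave',), ('Grace',), ('Judy',), ('Mallory',)]

Reason: Both filter gpa > 2.27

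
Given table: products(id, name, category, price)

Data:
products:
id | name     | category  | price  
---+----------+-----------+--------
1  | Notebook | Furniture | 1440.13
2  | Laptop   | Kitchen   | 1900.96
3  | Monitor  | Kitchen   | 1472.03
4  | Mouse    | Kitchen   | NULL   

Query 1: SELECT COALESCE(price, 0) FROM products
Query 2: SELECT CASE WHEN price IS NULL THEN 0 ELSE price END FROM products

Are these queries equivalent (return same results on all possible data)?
Yes, equivalent

Both queries return: [(0,), (1440.13,), (1472.03,), (1900.96,)]

Reason: COALESCE vs CASE for NULL handling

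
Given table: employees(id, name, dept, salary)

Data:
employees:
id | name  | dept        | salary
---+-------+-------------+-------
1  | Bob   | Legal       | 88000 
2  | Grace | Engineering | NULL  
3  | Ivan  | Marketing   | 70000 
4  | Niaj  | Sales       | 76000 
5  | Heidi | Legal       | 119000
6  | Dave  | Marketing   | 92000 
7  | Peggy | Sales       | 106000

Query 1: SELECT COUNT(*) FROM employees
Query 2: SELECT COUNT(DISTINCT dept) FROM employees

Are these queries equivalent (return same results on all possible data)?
No, not equivalent

Query 1 returns: [(7,)]
Query 2 returns: [(4,)]

Reason: COUNT(*) counts rows, COUNT(DISTINCT dept) counts unique depts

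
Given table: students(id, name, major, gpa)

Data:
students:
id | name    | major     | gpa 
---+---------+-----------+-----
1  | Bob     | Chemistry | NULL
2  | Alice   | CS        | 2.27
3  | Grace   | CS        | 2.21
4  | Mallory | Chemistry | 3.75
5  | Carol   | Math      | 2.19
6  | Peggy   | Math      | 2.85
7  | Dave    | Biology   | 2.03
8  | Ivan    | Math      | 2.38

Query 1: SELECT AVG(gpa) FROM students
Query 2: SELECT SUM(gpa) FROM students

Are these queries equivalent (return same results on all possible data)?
No, not equivalent

Query 1 returns: [(2.525714285714286,)]
Query 2 returns: [(17.68,)]

Reason: AVG vs SUM give different aggregate values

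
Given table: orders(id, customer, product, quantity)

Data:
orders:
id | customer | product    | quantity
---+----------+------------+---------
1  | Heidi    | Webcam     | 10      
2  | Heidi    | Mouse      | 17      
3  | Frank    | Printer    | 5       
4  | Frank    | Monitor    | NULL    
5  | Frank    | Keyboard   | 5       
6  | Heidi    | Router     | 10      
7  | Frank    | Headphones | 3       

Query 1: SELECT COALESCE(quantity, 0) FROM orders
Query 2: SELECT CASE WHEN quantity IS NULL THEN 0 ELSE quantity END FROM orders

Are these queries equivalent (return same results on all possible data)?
Yes, equivalent

Both queries return: [(0,), (3,), (5,), (5,), (10,), (10,), (17,)]

Reason: COALESCE vs CASE for NULL handling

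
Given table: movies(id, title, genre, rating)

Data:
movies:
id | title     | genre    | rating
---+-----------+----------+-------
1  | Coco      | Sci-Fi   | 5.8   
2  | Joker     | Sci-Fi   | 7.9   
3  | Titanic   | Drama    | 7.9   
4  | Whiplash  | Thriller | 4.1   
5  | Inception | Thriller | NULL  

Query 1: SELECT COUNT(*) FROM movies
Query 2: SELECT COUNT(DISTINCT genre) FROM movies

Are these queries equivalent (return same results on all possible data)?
No, not equivalent

Query 1 returns: [(5,)]
Query 2 returns: [(3,)]

Reason: COUNT(*) counts rows, COUNT(DISTINCT genre) counts unique genres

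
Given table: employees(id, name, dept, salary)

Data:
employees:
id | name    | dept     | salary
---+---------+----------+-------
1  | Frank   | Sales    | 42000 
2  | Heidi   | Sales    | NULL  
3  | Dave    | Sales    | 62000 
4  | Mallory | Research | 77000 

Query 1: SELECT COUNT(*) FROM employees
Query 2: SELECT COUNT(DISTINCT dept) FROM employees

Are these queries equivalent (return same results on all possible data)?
No, not equivalent

Query 1 returns: [(4,)]
Query 2 returns: [(2,)]

Reason: COUNT(*) counts rows, COUNT(DISTINCT dept) counts unique depts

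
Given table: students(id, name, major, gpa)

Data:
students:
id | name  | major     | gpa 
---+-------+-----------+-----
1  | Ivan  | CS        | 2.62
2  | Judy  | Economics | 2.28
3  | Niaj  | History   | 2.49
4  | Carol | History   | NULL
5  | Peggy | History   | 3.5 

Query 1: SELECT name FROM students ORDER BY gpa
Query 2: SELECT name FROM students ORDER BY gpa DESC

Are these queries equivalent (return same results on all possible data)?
No, not equivalent

Query 1 returns: [('Carol',), ('Judy',), ('Niaj',), ('Ivan',), ('Peggy',)]
Query 2 returns: [('Peggy',), ('Ivan',), ('Niaj',), ('Judy',), ('Carol',)]

Reason: ASC vs DESC gives opposite ordering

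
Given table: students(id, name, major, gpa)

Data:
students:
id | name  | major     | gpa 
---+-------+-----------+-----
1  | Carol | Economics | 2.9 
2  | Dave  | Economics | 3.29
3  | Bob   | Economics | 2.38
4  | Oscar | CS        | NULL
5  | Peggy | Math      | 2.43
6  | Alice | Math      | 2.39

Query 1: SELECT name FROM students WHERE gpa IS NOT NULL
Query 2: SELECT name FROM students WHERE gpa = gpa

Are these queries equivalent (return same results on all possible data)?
Yes, equivalent

Both queries return: [('Alice',), ('Bob',), ('Carol',), ('Dave',), ('Peggy',)]

Reason: IS NOT NULL vs self-equality (both exclude NULLs)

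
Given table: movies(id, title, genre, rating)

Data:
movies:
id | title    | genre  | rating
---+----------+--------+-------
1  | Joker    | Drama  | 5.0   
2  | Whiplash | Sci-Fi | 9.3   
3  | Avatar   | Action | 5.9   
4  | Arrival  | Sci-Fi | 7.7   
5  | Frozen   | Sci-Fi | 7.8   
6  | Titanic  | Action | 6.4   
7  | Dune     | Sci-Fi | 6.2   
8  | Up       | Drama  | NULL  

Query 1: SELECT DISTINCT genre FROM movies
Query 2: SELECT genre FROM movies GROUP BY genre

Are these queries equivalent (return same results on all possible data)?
Yes, equivalent

Both queries return: [('Action',), ('Drama',), ('Sci-Fi',)]

Reason: Both get unique genres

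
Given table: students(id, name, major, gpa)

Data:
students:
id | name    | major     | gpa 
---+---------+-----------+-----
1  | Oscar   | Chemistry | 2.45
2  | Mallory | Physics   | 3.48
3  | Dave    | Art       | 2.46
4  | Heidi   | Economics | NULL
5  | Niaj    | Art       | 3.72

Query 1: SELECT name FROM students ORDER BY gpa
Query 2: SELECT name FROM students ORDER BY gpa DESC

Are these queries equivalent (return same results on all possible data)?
No, not equivalent

Query 1 returns: [('Heidi',), ('Oscar',), ('Dave',), ('Mallory',), ('Niaj',)]
Query 2 returns: [('Niaj',), ('Mallory',), ('Dave',), ('Oscar',), ('Heidi',)]

Reason: ASC vs DESC gives opposite ordering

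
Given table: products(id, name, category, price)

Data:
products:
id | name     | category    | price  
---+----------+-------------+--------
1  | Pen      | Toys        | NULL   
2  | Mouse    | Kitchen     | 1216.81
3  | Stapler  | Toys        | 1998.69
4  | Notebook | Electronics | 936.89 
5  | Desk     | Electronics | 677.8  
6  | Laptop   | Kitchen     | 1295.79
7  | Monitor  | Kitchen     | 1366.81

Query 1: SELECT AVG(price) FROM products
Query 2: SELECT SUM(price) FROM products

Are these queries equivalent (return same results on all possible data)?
No, not equivalent

Query 1 returns: [(1248.7983333333334,)]
Query 2 returns: [(7492.79,)]

Reason: AVG vs SUM give different aggregate values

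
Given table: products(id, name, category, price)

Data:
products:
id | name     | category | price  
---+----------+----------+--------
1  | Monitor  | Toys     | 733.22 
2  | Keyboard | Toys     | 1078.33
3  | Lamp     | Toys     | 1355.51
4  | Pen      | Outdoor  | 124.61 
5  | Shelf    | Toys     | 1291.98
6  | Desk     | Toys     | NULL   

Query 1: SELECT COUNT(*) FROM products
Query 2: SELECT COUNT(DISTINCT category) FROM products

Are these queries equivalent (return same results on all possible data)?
No, not equivalent

Query 1 returns: [(6,)]
Query 2 returns: [(2,)]

Reason: COUNT(*) counts rows, COUNT(DISTINCT category) counts unique categorys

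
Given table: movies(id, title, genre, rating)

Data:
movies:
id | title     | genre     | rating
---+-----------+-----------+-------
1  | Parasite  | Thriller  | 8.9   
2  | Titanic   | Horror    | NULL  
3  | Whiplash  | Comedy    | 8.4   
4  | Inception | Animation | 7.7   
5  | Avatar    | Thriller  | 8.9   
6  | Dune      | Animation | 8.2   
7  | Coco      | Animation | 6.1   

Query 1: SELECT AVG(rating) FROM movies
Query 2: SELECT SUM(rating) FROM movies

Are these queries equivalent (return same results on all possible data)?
No, not equivalent

Query 1 returns: [(8.033333333333333,)]
Query 2 returns: [(48.2,)]

Reason: AVG vs SUM give different aggregate values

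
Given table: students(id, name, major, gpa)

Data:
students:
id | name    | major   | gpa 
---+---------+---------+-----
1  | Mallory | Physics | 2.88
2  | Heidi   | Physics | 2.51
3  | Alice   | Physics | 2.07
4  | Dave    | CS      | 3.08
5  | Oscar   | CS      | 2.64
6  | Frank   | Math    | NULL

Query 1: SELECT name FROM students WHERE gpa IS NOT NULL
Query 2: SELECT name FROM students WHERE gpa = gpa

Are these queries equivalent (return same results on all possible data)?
Yes, equivalent

Both queries return: [('Alice',), ('Dave',), ('Heidi',), ('Mallory',), ('Oscar',)]

Reason: IS NOT NULL vs self-equality (both exclude NULLs)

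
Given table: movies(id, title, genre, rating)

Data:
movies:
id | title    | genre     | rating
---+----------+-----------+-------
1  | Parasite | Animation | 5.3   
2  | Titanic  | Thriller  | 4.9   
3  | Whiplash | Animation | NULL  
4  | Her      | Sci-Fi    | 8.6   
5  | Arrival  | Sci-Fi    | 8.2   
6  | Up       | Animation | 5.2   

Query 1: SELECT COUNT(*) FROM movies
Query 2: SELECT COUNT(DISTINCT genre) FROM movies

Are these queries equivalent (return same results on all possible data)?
No, not equivalent

Query 1 returns: [(6,)]
Query 2 returns: [(3,)]

Reason: COUNT(*) counts rows, COUNT(DISTINCT genre) counts unique genres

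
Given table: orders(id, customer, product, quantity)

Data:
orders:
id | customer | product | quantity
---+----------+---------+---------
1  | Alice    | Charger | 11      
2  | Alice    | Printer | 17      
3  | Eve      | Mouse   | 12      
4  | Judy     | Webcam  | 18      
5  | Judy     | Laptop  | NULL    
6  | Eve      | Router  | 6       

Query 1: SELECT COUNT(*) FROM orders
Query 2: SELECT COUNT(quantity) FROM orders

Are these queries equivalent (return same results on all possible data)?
No, not equivalent

Query 1 returns: [(6,)]
Query 2 returns: [(5,)]

Reason: COUNT(*) includes NULLs, COUNT(column) excludes them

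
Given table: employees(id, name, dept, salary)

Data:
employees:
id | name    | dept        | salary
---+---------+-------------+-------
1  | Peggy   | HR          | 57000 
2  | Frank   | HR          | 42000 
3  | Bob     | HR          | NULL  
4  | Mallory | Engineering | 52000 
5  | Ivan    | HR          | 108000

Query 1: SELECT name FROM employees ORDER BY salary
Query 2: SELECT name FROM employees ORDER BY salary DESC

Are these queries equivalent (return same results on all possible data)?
No, not equivalent

Query 1 returns: [('Bob',), ('Frank',), ('Mallory',), ('Peggy',), ('Ivan',)]
Query 2 returns: [('Ivan',), ('Peggy',), ('Mallory',), ('Frank',), ('Bob',)]

Reason: ASC vs DESC gives opposite ordering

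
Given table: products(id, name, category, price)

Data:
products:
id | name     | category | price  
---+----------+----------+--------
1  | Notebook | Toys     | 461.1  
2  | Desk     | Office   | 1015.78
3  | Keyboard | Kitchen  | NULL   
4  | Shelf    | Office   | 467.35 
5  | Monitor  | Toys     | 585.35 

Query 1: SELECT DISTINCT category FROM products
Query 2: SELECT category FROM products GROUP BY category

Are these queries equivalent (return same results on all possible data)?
Yes, equivalent

Both queries return: [('Kitchen',), ('Office',), ('Toys',)]

Reason: Both get unique categorys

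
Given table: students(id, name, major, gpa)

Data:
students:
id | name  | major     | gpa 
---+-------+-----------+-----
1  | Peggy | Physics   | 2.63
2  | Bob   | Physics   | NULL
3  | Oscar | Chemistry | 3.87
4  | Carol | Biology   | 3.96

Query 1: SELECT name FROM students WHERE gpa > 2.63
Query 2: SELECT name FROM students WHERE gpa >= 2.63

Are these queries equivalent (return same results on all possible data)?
No, not equivalent

Query 1 returns: [('Oscar',), ('Carol',)]
Query 2 returns: [('Peggy',), ('Oscar',), ('Carol',)]

Reason: > vs >= gives different results when gpa = 2.63 exists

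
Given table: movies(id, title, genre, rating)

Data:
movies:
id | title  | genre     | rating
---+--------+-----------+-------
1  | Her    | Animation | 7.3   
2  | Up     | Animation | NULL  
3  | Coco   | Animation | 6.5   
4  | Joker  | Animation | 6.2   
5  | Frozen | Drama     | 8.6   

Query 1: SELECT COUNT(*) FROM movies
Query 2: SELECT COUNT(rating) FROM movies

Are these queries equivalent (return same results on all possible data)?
No, not equivalent

Query 1 returns: [(5,)]
Query 2 returns: [(4,)]

Reason: COUNT(*) includes NULLs, COUNT(column) excludes them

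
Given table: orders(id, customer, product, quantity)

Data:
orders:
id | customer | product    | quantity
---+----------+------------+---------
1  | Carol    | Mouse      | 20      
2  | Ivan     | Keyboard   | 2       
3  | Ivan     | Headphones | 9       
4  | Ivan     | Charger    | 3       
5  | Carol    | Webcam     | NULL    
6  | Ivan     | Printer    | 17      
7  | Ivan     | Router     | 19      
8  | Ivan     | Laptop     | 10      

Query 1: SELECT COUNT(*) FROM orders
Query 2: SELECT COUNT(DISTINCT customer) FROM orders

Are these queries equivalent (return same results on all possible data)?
No, not equivalent

Query 1 returns: [(8,)]
Query 2 returns: [(2,)]

Reason: COUNT(*) counts rows, COUNT(DISTINCT customer) counts unique customers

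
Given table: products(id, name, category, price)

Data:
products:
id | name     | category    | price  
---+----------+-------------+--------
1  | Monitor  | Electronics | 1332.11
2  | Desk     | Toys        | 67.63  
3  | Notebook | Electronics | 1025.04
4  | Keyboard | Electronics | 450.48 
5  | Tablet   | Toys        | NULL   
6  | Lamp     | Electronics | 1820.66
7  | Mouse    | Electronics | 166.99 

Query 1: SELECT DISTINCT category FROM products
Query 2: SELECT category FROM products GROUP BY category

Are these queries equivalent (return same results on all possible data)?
Yes, equivalent

Both queries return: [('Electronics',), ('Toys',)]

Reason: Both get unique categorys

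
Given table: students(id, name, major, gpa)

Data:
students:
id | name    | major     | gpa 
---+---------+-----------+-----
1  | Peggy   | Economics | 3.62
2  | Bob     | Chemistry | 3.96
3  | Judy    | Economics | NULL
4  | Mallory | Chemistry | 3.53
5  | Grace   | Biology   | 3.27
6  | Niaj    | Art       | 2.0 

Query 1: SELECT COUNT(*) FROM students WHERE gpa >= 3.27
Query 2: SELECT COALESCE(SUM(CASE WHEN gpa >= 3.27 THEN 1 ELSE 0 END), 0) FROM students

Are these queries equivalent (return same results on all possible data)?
Yes, equivalent

Both queries return: [(4,)]

Reason: COUNT with WHERE vs conditional SUM (COALESCE handles empty-table NULL)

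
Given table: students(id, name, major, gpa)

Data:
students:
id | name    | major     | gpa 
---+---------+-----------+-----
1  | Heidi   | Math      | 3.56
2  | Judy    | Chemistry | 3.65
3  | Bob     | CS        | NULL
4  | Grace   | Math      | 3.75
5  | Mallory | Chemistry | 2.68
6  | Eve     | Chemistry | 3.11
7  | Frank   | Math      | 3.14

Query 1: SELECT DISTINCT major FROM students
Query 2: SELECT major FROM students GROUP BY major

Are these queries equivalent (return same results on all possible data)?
Yes, equivalent

Both queries return: [('CS',), ('Chemistry',), ('Math',)]

Reason: Both get unique majors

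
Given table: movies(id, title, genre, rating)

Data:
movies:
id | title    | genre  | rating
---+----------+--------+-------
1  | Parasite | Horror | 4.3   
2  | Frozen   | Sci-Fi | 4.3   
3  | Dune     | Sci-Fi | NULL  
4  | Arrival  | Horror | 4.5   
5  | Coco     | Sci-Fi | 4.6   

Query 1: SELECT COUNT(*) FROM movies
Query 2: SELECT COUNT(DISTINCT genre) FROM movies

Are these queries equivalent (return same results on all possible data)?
No, not equivalent

Query 1 returns: [(5,)]
Query 2 returns: [(2,)]

Reason: COUNT(*) counts rows, COUNT(DISTINCT genre) counts unique genres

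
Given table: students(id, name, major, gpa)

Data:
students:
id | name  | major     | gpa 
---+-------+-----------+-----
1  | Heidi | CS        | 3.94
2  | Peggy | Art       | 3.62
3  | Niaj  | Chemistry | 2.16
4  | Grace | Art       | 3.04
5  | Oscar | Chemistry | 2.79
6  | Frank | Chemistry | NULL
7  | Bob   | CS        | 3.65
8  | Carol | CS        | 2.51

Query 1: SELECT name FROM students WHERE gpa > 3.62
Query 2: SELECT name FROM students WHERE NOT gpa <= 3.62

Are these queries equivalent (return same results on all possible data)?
Yes, equivalent

Both queries return: [('Bob',), ('Heidi',)]

Reason: Both filter gpa > 3.62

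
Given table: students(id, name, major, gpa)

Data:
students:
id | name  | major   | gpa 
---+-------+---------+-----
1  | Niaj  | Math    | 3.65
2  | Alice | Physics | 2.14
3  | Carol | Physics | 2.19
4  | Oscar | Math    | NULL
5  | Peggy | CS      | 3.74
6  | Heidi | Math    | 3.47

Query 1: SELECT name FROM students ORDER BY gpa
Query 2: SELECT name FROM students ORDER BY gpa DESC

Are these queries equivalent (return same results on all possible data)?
No, not equivalent

Query 1 returns: [('Oscar',), ('Alice',), ('Carol',), ('Heidi',), ('Niaj',), ('Peggy',)]
Query 2 returns: [('Peggy',), ('Niaj',), ('Heidi',), ('Carol',), ('Alice',), ('Oscar',)]

Reason: ASC vs DESC gives opposite ordering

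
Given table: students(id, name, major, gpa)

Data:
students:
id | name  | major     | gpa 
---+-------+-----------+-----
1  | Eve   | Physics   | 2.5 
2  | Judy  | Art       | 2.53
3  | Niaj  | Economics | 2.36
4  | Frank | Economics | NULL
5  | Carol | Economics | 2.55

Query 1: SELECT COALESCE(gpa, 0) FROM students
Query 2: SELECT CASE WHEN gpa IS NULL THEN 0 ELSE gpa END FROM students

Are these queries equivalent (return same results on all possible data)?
Yes, equivalent

Both queries return: [(0,), (2.36,), (2.5,), (2.53,), (2.55,)]

Reason: COALESCE vs CASE for NULL handling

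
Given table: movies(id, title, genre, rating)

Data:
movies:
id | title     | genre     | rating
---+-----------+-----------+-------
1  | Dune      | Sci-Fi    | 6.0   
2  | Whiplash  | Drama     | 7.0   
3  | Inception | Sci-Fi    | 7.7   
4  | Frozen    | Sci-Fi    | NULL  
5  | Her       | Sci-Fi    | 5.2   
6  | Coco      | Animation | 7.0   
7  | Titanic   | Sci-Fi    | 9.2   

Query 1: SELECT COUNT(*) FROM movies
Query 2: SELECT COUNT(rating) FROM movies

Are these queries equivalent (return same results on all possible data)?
No, not equivalent

Query 1 returns: [(7,)]
Query 2 returns: [(6,)]

Reason: COUNT(*) includes NULLs, COUNT(column) excludes them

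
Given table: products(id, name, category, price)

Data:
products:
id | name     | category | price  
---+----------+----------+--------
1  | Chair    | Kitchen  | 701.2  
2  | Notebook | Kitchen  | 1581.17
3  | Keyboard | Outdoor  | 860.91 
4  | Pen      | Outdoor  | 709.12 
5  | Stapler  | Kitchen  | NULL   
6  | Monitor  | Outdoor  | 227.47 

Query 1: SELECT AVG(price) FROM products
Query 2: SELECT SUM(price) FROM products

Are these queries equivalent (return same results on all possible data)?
No, not equivalent

Query 1 returns: [(815.9739999999999,)]
Query 2 returns: [(4079.87,)]

Reason: AVG vs SUM give different aggregate values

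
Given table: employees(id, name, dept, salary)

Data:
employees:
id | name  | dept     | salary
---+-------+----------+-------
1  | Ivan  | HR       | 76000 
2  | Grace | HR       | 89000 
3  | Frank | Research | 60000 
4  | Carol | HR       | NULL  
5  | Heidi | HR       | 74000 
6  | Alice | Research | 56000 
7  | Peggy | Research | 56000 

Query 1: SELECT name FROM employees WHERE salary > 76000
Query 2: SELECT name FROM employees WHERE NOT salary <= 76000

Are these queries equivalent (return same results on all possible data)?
Yes, equivalent

Both queries return: [('Grace',)]

Reason: Both filter salary > 76000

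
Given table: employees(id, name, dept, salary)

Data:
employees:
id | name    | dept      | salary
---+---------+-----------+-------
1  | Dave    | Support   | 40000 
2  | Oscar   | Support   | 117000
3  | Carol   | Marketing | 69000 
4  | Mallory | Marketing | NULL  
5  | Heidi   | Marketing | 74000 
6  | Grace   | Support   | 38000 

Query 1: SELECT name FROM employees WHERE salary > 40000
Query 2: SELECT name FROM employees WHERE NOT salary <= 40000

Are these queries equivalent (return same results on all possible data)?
Yes, equivalent

Both queries return: [('Carol',), ('Heidi',), ('Oscar',)]

Reason: Both filter salary > 40000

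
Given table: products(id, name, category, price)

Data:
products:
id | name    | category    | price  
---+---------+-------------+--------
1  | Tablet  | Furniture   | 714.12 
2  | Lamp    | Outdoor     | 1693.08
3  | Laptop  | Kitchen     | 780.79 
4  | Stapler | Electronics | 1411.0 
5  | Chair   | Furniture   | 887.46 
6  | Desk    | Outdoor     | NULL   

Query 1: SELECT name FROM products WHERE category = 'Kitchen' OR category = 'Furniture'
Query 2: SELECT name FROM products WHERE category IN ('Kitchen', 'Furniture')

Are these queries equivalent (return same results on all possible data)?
Yes, equivalent

Both queries return: [('Chair',), ('Laptop',), ('Tablet',)]

Reason: OR vs IN are equivalent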